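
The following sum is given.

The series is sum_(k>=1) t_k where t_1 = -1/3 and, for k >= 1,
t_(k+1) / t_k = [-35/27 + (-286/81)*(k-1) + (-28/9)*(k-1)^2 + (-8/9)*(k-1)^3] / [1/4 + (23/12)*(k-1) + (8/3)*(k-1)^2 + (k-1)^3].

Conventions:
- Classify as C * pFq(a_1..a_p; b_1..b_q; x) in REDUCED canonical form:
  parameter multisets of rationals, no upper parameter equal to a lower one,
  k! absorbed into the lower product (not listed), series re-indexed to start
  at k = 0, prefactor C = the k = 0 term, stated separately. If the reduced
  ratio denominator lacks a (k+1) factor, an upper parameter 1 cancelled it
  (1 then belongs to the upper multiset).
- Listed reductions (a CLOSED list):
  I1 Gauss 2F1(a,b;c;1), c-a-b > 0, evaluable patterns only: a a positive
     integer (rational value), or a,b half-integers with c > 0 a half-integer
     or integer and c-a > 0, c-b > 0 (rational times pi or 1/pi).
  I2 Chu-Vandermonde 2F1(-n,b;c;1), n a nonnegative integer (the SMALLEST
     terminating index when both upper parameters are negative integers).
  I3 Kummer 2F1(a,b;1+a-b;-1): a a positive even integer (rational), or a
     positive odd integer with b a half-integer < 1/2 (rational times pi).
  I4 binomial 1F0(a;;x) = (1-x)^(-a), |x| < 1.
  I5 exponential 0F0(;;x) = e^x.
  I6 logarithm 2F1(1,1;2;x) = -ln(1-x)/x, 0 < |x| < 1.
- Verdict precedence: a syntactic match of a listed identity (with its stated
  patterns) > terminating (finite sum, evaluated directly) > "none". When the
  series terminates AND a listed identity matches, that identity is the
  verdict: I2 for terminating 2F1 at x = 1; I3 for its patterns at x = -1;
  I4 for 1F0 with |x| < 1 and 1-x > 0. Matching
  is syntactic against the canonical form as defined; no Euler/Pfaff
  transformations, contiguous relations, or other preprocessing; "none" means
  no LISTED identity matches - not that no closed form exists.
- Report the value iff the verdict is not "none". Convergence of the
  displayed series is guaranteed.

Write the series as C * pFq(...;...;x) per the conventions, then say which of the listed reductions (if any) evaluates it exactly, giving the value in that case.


Structural cue: from the first term -1/3: the expanded ratio factors over Q; prefactor -1/3, roots give parameters.
Adjacent-term ratio: r(k) = (-8/9) * (k+5/6) (k+7/6) / [(k+1/6) (k+1)] - rational; roots negated = parameters, x = (-8/9), C = -1/3.

With C = -1/3: the canonical form is 2F1(5/6, 7/6; 1/6; -8/9). Verdict: none. No listed pattern accepts 2F1(5/6, 7/6; 1/6; -8/9).


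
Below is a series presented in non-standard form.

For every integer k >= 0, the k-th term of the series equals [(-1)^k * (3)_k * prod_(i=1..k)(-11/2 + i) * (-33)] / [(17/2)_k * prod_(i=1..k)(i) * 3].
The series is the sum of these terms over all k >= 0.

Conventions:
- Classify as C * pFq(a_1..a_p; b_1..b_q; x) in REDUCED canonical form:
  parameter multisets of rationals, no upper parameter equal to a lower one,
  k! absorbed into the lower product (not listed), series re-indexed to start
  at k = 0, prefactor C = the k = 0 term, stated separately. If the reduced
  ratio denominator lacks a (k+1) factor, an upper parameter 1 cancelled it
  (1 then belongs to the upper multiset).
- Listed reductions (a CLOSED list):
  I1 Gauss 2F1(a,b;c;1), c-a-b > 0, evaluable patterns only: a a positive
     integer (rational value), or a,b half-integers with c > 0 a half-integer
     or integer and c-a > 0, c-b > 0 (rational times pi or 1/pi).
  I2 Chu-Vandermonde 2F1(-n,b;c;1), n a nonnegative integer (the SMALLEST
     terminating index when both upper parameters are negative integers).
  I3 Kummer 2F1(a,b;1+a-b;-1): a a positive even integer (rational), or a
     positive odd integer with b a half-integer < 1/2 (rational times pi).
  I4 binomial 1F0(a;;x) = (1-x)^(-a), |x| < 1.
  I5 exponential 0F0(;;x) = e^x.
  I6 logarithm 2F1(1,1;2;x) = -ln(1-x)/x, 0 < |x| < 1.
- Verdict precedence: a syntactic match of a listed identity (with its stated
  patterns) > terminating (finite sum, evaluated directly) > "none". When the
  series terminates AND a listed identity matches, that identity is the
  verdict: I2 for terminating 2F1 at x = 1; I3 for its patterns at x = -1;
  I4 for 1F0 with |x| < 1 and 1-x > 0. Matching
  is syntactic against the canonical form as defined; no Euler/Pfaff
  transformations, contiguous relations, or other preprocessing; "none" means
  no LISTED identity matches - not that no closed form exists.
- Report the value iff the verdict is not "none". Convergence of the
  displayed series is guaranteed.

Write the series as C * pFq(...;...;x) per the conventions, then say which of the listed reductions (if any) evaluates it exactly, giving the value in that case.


Structural cue: t_0 being -11, the product of the first k integers (C = -11, x = -1) is k!.
Term ratio: r(k) = (-1) * (k-9/2) (k+3) / [(k+17/2) (k+1)] - poly over poly, x = (-1) from leading terms; C = -11 at k = 0.

At argument -1: a 2F1 with upper {-9/2, 3}, lower {17/2}, scaled by C = -11. Verdict: this is Kummer (I3) (x = -1; c = 17/2 equals 1+a-b for upper {-9/2, 3}: listed pattern). Hence: (-495495/32768) * pi.


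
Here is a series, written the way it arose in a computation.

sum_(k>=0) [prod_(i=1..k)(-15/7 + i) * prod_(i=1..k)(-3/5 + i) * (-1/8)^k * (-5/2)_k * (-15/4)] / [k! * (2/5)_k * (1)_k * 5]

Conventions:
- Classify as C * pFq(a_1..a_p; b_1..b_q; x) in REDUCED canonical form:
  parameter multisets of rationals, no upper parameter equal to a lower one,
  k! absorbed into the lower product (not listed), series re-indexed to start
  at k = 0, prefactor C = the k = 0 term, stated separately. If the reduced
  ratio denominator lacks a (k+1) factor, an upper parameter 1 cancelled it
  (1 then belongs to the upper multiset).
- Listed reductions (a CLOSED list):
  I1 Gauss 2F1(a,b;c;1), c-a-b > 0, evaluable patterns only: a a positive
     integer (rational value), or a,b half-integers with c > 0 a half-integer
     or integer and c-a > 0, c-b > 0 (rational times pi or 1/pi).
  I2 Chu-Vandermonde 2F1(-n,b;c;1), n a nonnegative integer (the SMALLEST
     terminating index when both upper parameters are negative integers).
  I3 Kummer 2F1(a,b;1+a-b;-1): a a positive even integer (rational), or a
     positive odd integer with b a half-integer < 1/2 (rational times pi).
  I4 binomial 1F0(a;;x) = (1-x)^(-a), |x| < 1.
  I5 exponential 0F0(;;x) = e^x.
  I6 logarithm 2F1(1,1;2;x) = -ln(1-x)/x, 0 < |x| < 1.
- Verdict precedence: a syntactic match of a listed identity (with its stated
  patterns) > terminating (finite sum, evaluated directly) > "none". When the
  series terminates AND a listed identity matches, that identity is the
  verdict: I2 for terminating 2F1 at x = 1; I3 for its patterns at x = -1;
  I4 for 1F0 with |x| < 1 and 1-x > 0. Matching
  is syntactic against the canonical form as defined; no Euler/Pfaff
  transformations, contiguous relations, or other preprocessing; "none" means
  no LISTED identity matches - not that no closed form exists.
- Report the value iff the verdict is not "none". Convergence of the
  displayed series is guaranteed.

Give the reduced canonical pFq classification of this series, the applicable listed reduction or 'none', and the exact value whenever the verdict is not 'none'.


x = -1/8 here; the reduced form reads 2F1, upper {-5/2, -8/7}, lower {1}, C = -3/4. Verdict: none. Every listed pattern misses the 2F1 form at -1/8, upper {-5/2, -8/7}.

Key step: t_0 being -3/4, the constant factors (C = -3/4, x = -1/8) combine into one prefactor.
Ratio: r(k) = (-1/8) * (k-5/2) (k-8/7) / [(k+1) (k+1)] - rational; roots negated = parameters, x = (-1/8), C = -3/4.


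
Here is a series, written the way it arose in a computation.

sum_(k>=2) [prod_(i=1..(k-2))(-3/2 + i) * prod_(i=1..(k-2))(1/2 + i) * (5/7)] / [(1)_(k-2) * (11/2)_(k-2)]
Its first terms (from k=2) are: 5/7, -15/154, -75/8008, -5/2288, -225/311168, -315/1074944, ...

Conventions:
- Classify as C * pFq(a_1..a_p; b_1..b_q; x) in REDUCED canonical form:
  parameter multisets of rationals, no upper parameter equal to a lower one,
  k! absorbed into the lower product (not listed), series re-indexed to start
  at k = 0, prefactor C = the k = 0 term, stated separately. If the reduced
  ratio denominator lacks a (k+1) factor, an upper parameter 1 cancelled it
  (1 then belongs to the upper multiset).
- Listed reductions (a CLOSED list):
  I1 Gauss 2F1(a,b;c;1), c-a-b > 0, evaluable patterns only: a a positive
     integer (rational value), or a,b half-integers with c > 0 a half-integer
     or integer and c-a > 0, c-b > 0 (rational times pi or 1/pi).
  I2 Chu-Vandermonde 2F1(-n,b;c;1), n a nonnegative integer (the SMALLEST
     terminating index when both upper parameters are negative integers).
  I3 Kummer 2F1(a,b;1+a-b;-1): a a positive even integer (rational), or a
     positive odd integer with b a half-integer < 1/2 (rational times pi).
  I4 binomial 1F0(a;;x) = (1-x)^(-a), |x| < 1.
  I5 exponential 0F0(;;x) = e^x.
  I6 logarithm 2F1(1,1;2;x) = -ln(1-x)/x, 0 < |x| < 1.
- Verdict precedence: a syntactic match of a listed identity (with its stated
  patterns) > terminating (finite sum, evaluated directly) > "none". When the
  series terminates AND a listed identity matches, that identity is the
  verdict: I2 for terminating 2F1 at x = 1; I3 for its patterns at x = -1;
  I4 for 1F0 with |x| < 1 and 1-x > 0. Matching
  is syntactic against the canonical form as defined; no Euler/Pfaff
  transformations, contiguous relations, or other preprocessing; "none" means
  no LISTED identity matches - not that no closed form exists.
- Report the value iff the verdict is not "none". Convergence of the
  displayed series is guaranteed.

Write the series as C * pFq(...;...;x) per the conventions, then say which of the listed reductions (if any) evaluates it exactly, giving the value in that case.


At argument 1: a 2F1 with upper {-1/2, 3/2}, lower {11/2}, scaled by C = 5/7. Verdict: Gauss (I1, half-integer pattern) matches (x = 1; upper {-1/2, 3/2} half-integers, c = 11/2 in the evaluable pattern). Its exact value is (1575/8192) * pi.

The tell: x = 1 and the running product (C = 5/7) telescopes to a rising factorial.
Ratio: r(k) = 1 * (k-1/2) (k+3/2) / [(k+11/2) (k+1)] - poly over poly, x = 1 from leading terms; C = 5/7 at k = 0.


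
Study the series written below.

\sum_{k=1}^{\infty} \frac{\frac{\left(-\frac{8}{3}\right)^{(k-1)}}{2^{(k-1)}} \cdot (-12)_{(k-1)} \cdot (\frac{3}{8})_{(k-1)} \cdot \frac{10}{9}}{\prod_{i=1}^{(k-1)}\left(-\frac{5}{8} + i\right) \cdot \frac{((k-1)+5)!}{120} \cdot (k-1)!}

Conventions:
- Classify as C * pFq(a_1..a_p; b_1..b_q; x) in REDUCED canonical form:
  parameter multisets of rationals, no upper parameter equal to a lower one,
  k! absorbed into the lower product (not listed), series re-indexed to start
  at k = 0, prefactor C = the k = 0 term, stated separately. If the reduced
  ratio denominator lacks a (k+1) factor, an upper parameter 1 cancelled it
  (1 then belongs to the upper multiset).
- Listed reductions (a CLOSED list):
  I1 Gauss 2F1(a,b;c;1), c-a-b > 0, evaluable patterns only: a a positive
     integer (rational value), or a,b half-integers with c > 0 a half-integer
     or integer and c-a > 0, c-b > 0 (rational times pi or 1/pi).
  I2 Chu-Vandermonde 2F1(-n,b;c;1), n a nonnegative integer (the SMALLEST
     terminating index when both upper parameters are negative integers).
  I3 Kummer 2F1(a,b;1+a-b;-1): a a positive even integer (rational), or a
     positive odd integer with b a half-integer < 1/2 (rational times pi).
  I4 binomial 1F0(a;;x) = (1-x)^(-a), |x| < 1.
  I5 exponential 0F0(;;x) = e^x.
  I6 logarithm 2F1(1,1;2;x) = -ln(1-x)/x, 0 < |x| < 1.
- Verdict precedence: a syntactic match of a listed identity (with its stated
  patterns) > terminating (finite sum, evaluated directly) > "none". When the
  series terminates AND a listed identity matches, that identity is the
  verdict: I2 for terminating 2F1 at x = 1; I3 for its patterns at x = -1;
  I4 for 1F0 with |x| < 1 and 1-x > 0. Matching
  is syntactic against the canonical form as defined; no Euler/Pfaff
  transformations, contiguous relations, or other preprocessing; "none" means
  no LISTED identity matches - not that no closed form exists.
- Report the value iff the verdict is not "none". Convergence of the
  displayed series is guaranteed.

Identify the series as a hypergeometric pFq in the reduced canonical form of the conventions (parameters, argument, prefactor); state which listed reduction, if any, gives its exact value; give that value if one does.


At argument -\frac{4}{3}: a 1F1 with upper {-12}, lower {6}, scaled by C = \frac{10}{9}. Verdict: terminating at k = 12: the factor (-12)_k kills every later term; summing the 13 survivors is exact. Exact value: \frac{86477178509122}{8990092447245}.

First insight: x = -\frac{4}{3} and the lower running product (C = 10/9) is a rising factorial.
Consecutive-term ratio: r(k) = -\frac{4}{3} * (k-12) / [(k+6) (k+1)] - rational in k, leading ratio -\frac{4}{3}; with t_0 = \frac{10}{9}, classification follows.


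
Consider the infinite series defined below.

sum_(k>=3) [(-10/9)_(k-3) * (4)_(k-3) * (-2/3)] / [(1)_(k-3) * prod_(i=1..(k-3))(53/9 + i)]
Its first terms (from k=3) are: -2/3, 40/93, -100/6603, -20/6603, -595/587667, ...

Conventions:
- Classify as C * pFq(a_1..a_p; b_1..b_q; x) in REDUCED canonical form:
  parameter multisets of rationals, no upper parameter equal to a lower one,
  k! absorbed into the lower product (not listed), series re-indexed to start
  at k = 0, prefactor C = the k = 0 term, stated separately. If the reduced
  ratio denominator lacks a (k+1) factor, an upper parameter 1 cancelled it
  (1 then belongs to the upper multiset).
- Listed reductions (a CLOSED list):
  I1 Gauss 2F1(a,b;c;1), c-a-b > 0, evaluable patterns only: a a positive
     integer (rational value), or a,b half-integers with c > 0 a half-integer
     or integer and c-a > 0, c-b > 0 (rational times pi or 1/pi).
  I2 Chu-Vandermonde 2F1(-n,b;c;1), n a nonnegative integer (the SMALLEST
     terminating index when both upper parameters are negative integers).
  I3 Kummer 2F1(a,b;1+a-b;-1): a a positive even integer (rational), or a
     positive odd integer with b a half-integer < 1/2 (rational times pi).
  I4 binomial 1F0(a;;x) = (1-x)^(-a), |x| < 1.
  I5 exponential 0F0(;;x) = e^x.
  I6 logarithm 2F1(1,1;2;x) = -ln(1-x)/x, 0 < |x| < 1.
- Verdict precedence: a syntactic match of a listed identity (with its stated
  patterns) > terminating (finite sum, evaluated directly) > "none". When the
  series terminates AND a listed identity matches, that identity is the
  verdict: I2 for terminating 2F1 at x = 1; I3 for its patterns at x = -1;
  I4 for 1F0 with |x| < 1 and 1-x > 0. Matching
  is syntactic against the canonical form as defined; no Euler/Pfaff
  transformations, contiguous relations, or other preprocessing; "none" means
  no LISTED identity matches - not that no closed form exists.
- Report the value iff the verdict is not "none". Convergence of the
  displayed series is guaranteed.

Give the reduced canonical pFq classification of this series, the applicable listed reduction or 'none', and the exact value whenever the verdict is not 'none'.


Classification (C = -2/3): 2F1 with upper {-10/9, 4}, lower {62/9}, argument x = 1. Verdict (x = 1): the Gauss summation I1 applies (x = 1: the Gamma ratio telescopes since c-a-b = 4 > 0 and a = 4 in Z>0). Its exact value is -15158/59049.

Key step: with t_0 = -2/3, the lower running product (prefactor -2/3) is a rising factorial.
Step ratio: r(k) = 1 * (k-10/9) (k+4) / [(k+62/9) (k+1)] ; factor over Q: parameters, x = 1, and C = -2/3.


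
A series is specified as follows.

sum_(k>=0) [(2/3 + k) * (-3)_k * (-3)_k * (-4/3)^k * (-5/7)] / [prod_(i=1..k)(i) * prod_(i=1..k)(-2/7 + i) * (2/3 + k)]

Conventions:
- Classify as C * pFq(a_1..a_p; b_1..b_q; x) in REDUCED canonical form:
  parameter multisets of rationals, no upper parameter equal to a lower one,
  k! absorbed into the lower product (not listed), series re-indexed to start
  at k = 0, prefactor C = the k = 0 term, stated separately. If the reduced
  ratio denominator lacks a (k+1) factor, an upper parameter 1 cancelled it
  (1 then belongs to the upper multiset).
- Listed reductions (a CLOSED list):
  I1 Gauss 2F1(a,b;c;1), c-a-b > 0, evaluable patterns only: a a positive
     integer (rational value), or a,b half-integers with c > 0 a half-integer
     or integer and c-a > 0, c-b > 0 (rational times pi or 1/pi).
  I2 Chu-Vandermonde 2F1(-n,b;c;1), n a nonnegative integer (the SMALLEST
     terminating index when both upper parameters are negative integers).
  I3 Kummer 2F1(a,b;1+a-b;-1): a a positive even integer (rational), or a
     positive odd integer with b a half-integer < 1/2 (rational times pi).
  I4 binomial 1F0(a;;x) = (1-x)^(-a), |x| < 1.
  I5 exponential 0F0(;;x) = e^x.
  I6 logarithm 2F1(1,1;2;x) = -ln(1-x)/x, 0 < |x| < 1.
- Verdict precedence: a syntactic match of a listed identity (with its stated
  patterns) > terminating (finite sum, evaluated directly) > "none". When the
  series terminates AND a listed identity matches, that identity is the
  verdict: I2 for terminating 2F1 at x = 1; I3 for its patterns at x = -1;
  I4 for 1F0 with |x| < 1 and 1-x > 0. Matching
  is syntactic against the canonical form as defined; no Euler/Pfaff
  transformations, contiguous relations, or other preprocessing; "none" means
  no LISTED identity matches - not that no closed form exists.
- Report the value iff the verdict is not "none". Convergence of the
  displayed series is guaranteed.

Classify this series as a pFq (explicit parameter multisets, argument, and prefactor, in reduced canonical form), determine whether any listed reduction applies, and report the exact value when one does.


x = -4/3 here; the reduced form reads 2F1, upper {-3, -3}, lower {5/7}, C = -5/7. Verdict: terminating. With -3 upstairs the series is a 4-term polynomial sum; evaluated term by term. Hence: -15529/3591.

Key observation: t_0 being -5/7, the lower running product (C = -5/7, x = -4/3) is a rising factorial.
Term ratio: r(k) = (-4/3) * (k-3) (k-3) / [(k+5/7) (k+1)] - rational in k. x = (-4/3); t_0 = -5/7; negate the roots.


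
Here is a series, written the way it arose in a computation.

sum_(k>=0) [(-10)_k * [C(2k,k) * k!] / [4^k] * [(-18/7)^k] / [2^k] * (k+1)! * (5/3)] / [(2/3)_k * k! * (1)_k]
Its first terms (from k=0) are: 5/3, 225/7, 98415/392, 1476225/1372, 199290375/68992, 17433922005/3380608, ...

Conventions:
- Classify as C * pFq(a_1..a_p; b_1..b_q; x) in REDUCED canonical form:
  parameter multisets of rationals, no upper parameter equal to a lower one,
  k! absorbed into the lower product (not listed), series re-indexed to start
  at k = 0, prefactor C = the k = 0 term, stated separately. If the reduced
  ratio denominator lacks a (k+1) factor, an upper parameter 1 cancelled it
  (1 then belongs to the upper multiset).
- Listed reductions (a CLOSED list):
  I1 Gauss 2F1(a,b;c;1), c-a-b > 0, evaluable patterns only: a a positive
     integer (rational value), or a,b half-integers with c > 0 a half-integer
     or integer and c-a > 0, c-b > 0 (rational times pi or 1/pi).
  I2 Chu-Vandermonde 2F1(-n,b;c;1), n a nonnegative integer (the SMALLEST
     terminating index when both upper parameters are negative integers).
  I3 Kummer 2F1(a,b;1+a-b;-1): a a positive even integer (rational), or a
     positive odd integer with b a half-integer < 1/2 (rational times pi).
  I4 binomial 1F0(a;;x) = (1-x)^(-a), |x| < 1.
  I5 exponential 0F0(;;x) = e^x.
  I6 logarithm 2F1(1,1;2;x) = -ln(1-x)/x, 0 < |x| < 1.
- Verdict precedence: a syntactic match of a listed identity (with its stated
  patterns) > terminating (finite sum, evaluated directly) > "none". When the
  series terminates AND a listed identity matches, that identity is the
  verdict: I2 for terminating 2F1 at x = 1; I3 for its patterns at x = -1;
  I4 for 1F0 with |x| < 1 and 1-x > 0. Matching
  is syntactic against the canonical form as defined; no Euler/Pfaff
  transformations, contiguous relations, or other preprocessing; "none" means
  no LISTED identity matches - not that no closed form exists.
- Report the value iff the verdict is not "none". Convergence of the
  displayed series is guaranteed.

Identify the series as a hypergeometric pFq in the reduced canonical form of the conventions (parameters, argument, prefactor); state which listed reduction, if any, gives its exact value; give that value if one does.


The series (x = -9/7) is 3F2: upper {-10, 1/2, 2}, lower {2/3, 1}, prefactor 5/3. Verdict: terminating. (-10)_k vanishes past k = 10, leaving a 11-term sum, computed directly. Value: 677937823394142226689695/27708244884865155072.

First insight: with t_0 = 5/3, C(2k,k) (C = 5/3, x = -9/7) equals 4^k (1/2)_k / k!.
Term ratio: r(k) = (-9/7) * (k-10) (k+1/2) (k+2) / [(k+2/3) (k+1) (k+1)] ; factor over Q: parameters, x = (-9/7), and C = 5/3.


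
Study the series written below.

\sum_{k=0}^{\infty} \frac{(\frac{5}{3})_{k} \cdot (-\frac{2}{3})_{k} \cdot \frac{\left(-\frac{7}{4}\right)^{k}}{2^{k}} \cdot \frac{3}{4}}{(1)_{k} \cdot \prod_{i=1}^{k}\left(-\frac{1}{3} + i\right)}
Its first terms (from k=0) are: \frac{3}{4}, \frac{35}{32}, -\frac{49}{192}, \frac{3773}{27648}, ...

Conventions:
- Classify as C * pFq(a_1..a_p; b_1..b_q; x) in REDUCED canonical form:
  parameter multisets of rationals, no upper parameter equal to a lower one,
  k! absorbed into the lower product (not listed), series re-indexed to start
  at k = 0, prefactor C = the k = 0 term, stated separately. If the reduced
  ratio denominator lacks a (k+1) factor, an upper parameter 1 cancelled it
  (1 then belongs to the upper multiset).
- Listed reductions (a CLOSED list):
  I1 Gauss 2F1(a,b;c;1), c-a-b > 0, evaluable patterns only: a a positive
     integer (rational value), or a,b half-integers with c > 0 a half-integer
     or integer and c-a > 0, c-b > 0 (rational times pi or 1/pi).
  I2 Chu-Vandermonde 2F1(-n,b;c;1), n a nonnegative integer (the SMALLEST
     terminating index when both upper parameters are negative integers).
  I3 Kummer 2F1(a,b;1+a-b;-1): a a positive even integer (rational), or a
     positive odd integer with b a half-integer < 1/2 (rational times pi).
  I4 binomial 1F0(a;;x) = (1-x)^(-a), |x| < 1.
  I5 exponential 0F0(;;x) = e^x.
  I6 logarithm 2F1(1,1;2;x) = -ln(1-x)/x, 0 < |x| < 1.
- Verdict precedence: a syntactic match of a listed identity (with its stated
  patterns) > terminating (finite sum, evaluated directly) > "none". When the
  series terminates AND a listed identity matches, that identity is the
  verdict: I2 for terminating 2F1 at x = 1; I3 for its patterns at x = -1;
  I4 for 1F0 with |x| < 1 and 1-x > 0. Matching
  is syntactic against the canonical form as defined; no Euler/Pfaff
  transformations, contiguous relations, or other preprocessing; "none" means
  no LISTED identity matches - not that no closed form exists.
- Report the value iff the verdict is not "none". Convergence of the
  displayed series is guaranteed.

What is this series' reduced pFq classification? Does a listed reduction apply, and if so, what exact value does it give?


Structural cue: t_0 = \frac{3}{4} here, and the two k-th powers (C = 3/4, x = -7/8) combine into one argument.
Consecutive-term ratio: r(k) = -\frac{7}{8} * (k-\frac{2}{3}) (k+\frac{5}{3}) / [(k+\frac{2}{3}) (k+1)] - rational in k, leading ratio -\frac{7}{8}; with t_0 = \frac{3}{4}, classification follows.

Classification (C = \frac{3}{4}): 2F1 with upper {-\frac{2}{3}, \frac{5}{3}}, lower {\frac{2}{3}}, argument x = -\frac{7}{8}. Verdict: none. No listed pattern accepts 2F1(-\frac{2}{3}, \frac{5}{3}; \frac{2}{3}; -\frac{7}{8}).


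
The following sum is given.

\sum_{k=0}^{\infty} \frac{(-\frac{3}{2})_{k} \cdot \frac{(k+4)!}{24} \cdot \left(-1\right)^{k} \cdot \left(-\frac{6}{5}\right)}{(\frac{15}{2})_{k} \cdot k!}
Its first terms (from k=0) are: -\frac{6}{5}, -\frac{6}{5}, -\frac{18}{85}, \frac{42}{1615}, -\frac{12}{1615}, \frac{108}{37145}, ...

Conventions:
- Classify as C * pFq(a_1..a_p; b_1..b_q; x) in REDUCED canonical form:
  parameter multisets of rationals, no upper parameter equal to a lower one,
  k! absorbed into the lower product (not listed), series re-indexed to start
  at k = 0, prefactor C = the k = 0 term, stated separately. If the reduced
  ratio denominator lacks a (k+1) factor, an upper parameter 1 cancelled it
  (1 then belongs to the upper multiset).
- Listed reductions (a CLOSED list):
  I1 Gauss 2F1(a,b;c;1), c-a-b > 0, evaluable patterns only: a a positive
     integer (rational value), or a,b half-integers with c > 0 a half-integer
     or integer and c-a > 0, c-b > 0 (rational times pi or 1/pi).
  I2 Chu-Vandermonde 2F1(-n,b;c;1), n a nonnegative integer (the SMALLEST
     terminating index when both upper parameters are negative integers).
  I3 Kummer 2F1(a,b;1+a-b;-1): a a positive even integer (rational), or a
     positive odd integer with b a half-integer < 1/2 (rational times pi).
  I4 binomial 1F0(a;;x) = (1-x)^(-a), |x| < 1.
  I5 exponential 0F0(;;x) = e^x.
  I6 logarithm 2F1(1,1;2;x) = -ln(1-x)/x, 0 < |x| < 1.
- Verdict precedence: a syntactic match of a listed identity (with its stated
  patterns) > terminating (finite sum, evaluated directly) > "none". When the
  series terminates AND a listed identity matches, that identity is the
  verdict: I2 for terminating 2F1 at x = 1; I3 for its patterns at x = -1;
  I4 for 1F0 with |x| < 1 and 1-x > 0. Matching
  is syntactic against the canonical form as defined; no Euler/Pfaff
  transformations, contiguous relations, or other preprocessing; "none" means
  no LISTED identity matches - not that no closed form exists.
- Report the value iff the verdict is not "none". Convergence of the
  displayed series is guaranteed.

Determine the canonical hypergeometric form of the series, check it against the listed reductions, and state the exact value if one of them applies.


Structural cue: from the first term -\frac{6}{5}: the factorial ratio (C = -6/5, x = -1) (k+a-1)!/(a-1)! is a rising factorial (a)_k.
Adjacent-term ratio: r(k) = -1 * (k-\frac{3}{2}) (k+5) / [(k+\frac{15}{2}) (k+1)] - rational; roots negated = parameters, x = -1, C = -\frac{6}{5}.

This is -\frac{6}{5} * 2F1(-\frac{3}{2}, 5; \frac{15}{2}; -1) in reduced canonical form. Verdict at x = -1: the Kummer evaluation I3 matches (x = -1; c = \frac{15}{2} equals 1+a-b for upper {-\frac{3}{2}, 5}: listed pattern). Its exact value is \left(-\frac{27027}{32768}\right) \cdot \pi.


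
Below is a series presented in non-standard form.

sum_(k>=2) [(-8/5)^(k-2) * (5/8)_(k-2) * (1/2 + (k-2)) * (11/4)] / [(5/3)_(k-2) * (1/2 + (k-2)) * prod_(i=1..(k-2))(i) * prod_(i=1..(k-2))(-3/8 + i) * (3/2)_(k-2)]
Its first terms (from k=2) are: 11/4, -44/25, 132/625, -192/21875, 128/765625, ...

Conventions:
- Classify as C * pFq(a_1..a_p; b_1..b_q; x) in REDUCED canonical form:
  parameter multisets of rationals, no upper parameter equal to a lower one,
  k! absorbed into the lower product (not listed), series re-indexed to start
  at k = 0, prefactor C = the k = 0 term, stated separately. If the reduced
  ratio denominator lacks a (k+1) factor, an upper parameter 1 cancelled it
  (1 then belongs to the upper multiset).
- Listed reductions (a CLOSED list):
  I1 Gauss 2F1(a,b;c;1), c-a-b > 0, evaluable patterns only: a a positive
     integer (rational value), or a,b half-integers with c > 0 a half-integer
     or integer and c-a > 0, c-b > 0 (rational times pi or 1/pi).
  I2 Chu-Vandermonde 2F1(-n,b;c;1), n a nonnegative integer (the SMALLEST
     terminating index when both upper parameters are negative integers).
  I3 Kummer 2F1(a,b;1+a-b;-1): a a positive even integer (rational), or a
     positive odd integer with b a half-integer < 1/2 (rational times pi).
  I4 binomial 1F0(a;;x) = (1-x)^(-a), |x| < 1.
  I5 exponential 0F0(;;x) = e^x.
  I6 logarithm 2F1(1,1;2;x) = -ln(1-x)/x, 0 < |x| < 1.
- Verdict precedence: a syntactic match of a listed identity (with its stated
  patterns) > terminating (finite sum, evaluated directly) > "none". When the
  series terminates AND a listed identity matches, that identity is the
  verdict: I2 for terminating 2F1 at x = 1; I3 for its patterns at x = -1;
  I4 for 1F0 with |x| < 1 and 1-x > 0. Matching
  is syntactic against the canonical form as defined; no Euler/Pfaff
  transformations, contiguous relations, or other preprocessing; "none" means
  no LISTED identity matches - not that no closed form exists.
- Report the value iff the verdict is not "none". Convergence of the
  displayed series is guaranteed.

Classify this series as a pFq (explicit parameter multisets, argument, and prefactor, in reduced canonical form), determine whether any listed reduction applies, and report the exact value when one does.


First insight: t_0 being 11/4, the lower running product (C = 11/4) is a rising factorial.
Consecutive-term ratio: r(k) = (-8/5) * 1 / [(k+3/2) (k+5/3) (k+1)] - rational in k, leading ratio (-8/5); with t_0 = 11/4, classification follows.

Prefactor 11/4, argument -8/5: 0F2 with upper {-} over lower {3/2, 5/3}. Verdict: none here - no I1-I6 shape fits x = -8/5 with lower {3/2, 5/3}.


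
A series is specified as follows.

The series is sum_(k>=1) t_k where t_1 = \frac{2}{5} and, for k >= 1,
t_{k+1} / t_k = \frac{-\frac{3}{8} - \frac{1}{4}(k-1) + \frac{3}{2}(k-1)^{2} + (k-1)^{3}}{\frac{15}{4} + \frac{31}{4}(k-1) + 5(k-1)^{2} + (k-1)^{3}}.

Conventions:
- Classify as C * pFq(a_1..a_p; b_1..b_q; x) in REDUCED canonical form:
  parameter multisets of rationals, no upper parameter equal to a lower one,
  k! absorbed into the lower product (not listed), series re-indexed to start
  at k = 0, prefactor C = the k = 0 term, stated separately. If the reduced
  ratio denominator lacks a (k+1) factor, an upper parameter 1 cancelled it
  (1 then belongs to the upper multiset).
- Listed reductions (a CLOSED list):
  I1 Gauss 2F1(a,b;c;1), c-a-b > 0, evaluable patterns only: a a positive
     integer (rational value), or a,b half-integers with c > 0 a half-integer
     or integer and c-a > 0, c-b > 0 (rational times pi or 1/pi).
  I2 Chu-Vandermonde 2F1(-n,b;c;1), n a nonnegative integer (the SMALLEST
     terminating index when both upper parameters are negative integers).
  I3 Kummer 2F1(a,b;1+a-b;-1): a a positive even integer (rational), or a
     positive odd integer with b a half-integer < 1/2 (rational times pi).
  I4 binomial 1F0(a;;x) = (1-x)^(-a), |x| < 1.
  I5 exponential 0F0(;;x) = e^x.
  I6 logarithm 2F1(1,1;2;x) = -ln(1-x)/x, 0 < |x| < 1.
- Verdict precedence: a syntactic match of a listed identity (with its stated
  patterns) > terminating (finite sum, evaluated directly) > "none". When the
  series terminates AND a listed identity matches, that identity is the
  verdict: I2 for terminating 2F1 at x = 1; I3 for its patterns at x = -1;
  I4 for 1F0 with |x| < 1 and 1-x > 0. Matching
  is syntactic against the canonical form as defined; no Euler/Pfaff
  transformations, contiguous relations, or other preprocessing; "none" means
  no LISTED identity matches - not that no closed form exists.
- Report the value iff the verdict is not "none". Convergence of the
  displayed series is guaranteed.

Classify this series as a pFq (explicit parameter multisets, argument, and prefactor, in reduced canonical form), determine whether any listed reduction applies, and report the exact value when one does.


Classification (C = \frac{2}{5}): 2F1 with upper {-\frac{1}{2}, \frac{1}{2}}, lower {\frac{5}{2}}, argument x = 1. Verdict: this is Gauss's theorem I1 (half-integer case) (x = 1; upper {-\frac{1}{2}, \frac{1}{2}} half-integers, c = \frac{5}{2} in the evaluable pattern). Hence: \frac{9}{80} \cdot \pi.

Structural cue: with t_0 = \frac{2}{5}, the ratio is unreduced: k + 3/2 divides both sides (prefactor 2/5).
Consecutive-term ratio: r(k) = 1 * (k-\frac{1}{2}) (k+\frac{1}{2}) / [(k+\frac{5}{2}) (k+1)] - rational; roots negated = parameters, x = 1, C = \frac{2}{5}.


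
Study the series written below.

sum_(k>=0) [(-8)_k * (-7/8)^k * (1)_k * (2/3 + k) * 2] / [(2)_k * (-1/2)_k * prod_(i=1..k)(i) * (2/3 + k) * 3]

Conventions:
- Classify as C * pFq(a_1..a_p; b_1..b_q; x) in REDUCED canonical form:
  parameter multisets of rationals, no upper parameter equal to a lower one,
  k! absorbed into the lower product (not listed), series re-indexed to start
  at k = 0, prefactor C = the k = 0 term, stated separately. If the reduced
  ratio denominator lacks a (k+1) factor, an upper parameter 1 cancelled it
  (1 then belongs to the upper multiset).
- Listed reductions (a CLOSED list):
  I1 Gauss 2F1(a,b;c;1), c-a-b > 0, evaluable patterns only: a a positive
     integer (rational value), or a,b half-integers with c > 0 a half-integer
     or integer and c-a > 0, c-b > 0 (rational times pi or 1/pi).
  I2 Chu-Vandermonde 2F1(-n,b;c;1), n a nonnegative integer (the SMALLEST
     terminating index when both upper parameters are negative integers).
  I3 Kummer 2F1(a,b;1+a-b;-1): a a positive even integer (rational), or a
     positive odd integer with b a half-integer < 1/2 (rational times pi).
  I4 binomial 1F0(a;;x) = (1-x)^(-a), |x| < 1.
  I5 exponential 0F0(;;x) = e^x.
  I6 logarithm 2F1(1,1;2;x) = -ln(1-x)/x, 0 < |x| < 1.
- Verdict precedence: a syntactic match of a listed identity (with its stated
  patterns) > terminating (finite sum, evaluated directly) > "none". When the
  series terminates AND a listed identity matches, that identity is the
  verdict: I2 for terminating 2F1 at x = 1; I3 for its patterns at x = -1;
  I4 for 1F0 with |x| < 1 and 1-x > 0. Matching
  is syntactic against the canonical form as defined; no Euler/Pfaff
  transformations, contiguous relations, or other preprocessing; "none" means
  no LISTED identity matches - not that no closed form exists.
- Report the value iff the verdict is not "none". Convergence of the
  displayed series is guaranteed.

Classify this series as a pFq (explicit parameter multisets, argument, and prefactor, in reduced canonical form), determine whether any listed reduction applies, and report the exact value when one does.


Classification (C = 2/3): 2F2 with upper {-8, 1}, lower {-1/2, 2}, argument x = -7/8. Verdict: terminating - upper parameter -8 makes this a finite sum (last index 8), evaluated exactly. Exact value: -159258749711/3415965696.

Structural cue: t_0 = 2/3 here, and k + 2/3 divides numerator and denominator alike; prefactor 2/3 after cancelling.
Consecutive-term ratio: r(k) = (-7/8) * (k-8) (k+1) / [(k-1/2) (k+2) (k+1)] ; factor over Q: parameters, x = (-7/8), and C = 2/3.


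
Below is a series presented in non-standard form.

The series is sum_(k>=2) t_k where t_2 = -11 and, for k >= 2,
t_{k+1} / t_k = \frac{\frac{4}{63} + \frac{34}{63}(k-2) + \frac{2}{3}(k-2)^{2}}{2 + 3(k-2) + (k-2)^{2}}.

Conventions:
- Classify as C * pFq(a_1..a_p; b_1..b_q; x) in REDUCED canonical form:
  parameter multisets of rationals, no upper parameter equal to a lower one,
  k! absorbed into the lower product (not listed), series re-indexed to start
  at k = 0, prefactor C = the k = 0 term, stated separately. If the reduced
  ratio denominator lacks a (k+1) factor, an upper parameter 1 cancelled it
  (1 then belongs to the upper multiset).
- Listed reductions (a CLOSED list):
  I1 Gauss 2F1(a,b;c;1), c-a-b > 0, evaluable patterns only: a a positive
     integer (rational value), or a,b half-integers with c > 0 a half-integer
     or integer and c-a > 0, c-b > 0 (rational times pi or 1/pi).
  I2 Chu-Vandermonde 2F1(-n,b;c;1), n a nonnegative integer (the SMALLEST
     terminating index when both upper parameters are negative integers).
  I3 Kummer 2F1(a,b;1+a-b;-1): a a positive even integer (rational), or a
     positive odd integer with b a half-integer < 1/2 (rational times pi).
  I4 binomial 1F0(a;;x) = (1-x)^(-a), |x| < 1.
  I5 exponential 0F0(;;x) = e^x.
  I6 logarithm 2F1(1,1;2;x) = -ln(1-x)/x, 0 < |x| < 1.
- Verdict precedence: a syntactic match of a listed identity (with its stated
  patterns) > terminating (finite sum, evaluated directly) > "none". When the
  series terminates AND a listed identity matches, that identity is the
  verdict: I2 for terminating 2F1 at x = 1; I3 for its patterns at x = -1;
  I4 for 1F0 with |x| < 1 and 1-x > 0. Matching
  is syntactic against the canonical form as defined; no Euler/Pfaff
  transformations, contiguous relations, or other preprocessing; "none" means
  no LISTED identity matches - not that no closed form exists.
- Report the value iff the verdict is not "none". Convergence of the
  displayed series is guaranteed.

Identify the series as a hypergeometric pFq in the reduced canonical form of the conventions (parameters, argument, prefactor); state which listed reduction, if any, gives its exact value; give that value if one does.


Canonical form: C = -11 times 2F1 with upper {\frac{1}{7}, \frac{2}{3}}, lower {2}, x = \frac{2}{3}. Verdict: none. No listed pattern accepts 2F1(\frac{1}{7}, \frac{2}{3}; 2; \frac{2}{3}).

Key step: x = \frac{2}{3} and the expanded ratio factors over Q; C = -11, roots give parameters.
Adjacent-term ratio: r(k) = \frac{2}{3} * (k+\frac{1}{7}) (k+\frac{2}{3}) / [(k+2) (k+1)] - poly over poly, x = \frac{2}{3} from leading terms; C = -11 at k = 0.


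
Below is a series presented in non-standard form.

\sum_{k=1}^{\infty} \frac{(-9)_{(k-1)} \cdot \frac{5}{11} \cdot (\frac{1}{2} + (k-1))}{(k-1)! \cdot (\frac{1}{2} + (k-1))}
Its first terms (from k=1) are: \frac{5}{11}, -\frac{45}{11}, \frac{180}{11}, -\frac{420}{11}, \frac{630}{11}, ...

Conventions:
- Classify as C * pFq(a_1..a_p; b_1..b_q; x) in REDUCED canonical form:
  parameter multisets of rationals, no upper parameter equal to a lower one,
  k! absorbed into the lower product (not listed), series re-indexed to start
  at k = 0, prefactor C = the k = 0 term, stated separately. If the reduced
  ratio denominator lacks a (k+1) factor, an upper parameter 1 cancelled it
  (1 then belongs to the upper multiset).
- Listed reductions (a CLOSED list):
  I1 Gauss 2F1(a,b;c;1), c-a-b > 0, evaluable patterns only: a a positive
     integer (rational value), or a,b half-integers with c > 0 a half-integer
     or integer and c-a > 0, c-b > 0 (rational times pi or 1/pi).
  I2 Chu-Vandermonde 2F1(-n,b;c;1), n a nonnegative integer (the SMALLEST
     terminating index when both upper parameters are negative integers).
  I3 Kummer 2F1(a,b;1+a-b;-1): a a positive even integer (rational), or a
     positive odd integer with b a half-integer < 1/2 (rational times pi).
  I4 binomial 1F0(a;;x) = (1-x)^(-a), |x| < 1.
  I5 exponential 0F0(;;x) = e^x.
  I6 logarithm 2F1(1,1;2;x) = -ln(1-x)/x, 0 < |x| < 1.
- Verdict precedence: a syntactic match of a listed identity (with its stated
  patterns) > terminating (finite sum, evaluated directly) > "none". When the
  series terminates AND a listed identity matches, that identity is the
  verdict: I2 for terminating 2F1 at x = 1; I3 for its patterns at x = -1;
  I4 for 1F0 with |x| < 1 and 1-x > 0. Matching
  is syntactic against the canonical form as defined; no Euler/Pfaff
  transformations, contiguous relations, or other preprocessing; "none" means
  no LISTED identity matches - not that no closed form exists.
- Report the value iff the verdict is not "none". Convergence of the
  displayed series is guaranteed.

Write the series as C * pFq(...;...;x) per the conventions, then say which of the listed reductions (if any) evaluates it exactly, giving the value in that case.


x = 1 here; the reduced form reads 1F0, upper {-9}, lower {-}, C = \frac{5}{11}. Verdict: terminating. With -9 upstairs the series is a 10-term polynomial sum; evaluated term by term. Exact value: 0.

Key step: with t_0 = \frac{5}{11}, the factor k + 1/2 cancels (top and bottom), leaving prefactor 5/11.
Consecutive-term ratio: r(k) = 1 * (k-9) / [(k+1)] - poly over poly, x = 1 from leading terms; C = \frac{5}{11} at k = 0.


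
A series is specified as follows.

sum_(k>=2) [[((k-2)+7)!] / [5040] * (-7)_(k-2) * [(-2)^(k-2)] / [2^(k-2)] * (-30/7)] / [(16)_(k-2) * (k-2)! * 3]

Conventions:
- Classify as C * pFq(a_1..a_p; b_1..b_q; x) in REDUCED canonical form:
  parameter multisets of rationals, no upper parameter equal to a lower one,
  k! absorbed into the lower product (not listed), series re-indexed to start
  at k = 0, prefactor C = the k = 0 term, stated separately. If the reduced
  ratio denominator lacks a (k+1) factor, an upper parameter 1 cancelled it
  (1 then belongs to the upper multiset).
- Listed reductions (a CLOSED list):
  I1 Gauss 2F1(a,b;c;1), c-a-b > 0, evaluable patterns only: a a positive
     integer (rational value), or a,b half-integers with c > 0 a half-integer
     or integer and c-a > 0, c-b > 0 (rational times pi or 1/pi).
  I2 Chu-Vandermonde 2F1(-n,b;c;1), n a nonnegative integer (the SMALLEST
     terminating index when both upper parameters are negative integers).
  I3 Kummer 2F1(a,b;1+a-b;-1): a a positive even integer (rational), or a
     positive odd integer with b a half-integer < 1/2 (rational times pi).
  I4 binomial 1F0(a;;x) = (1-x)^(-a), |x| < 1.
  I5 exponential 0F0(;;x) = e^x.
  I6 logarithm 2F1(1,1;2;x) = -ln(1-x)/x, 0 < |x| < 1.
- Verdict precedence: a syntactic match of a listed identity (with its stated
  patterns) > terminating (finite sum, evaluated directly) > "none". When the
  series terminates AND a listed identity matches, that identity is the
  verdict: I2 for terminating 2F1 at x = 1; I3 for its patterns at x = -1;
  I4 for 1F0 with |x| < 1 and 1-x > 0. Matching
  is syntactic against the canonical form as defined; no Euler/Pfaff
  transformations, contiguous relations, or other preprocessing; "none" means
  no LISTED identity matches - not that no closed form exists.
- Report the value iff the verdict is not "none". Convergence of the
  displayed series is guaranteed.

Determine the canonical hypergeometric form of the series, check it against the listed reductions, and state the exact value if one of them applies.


The tell: t_0 being -10/7, the two k-th powers (prefactor -10/7) combine into one argument.
Term ratio: r(k) = (-1) * (k-7) (k+8) / [(k+16) (k+1)] - rational; roots negated = parameters, x = (-1), C = -10/7.

Reduced: x = -1, 2F1, upper = {-7, 8}, lower = {16}, C = -10/7. Verdict: the Kummer evaluation I3 matches (x = -1; c = 16 equals 1+a-b for upper {-7, 8}: listed pattern). Exact value: -195/7.
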